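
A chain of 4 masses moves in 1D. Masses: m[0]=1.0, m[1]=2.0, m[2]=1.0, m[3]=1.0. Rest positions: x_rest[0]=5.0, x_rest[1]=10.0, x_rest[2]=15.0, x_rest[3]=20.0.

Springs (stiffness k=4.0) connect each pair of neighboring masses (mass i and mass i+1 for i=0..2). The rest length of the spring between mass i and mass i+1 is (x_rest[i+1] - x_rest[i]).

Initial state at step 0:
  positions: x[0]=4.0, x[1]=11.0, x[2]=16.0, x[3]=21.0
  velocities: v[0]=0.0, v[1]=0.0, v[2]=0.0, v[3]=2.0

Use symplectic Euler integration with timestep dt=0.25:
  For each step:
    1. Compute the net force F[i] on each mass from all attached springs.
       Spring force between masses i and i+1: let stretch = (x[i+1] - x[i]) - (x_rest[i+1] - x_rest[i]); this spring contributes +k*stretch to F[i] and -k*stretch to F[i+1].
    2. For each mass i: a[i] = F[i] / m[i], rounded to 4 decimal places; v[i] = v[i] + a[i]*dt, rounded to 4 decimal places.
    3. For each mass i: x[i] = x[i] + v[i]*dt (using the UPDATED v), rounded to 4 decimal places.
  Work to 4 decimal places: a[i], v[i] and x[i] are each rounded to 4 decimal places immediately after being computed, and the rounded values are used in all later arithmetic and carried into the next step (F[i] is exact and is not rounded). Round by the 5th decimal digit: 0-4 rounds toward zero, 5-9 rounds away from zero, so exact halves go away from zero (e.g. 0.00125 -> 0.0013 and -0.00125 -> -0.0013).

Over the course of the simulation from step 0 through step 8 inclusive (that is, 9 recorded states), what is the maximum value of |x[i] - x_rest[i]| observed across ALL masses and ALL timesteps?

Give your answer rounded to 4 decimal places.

Answer: 2.2380

Derivation:
Step 0: x=[4.0000 11.0000 16.0000 21.0000] v=[0.0000 0.0000 0.0000 2.0000]
Step 1: x=[4.5000 10.7500 16.0000 21.5000] v=[2.0000 -1.0000 0.0000 2.0000]
Step 2: x=[5.3125 10.3750 16.0625 21.8750] v=[3.2500 -1.5000 0.2500 1.5000]
Step 3: x=[6.1406 10.0781 16.1563 22.0469] v=[3.3125 -1.1875 0.3750 0.6875]
Step 4: x=[6.7031 10.0488 16.2032 21.9961] v=[2.2500 -0.1172 0.1874 -0.2031]
Step 5: x=[6.8520 10.3706 16.1597 21.7471] v=[0.5957 1.2872 -0.1741 -0.9960]
Step 6: x=[6.6306 10.9762 16.0658 21.3513] v=[-0.8857 2.4225 -0.3758 -1.5834]
Step 7: x=[6.2456 11.6748 16.0208 20.8841] v=[-1.5401 2.7945 -0.1799 -1.8689]
Step 8: x=[5.9679 12.2380 16.1052 20.4511] v=[-1.1109 2.2529 0.3374 -1.7322]
Max displacement = 2.2380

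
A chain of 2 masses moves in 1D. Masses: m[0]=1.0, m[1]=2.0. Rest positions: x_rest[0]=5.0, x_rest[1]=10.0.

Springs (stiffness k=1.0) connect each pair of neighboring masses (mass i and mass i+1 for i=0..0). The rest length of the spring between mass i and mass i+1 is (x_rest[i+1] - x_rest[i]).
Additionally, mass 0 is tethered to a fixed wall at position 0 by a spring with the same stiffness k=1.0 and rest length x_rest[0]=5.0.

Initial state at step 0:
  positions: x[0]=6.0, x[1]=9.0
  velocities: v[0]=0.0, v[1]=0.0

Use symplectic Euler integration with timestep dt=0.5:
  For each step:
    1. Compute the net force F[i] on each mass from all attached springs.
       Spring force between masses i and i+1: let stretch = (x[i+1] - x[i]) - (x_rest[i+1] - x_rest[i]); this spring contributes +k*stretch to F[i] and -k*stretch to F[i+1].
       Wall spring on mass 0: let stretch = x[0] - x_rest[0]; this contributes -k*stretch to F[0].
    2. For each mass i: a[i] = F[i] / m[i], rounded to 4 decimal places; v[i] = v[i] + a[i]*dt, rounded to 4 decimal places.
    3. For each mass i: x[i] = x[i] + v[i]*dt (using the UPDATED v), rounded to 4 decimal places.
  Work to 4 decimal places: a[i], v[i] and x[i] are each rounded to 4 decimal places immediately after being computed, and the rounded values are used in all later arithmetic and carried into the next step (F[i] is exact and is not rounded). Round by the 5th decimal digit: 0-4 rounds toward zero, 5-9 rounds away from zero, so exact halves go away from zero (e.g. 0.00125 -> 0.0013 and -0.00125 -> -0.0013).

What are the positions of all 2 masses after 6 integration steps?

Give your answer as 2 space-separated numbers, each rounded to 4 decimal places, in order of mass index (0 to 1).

Answer: 5.4432 9.8426

Derivation:
Step 0: x=[6.0000 9.0000] v=[0.0000 0.0000]
Step 1: x=[5.2500 9.2500] v=[-1.5000 0.5000]
Step 2: x=[4.1875 9.6250] v=[-2.1250 0.7500]
Step 3: x=[3.4375 9.9453] v=[-1.5000 0.6406]
Step 4: x=[3.4551 10.0772] v=[0.0352 0.2637]
Step 5: x=[4.2645 10.0063] v=[1.6187 -0.1419]
Step 6: x=[5.4432 9.8426] v=[2.3574 -0.3274]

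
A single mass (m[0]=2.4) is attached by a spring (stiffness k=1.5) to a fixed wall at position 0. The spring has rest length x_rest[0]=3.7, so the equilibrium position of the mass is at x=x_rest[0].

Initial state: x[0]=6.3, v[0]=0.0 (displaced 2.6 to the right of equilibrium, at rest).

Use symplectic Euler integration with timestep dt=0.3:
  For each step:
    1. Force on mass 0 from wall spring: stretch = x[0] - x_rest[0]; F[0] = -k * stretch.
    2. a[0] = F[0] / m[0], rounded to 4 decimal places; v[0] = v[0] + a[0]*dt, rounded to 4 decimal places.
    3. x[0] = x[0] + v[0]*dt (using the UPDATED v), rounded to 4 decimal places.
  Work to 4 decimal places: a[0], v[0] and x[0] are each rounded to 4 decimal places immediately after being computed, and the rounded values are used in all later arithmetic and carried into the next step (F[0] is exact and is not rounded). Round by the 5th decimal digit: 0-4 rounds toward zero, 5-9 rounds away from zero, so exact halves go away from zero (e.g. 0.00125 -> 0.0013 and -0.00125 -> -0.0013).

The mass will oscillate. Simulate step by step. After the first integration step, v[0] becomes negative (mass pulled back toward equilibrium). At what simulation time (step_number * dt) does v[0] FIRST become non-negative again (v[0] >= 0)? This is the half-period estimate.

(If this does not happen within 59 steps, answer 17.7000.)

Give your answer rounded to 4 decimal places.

Step 0: x=[6.3000] v=[0.0000]
Step 1: x=[6.1538] v=[-0.4875]
Step 2: x=[5.8695] v=[-0.9476]
Step 3: x=[5.4632] v=[-1.3544]
Step 4: x=[4.9577] v=[-1.6850]
Step 5: x=[4.3815] v=[-1.9208]
Step 6: x=[3.7669] v=[-2.0486]
Step 7: x=[3.1486] v=[-2.0611]
Step 8: x=[2.5613] v=[-1.9577]
Step 9: x=[2.0380] v=[-1.7442]
Step 10: x=[1.6082] v=[-1.4326]
Step 11: x=[1.2961] v=[-1.0404]
Step 12: x=[1.1192] v=[-0.5897]
Step 13: x=[1.0875] v=[-0.1058]
Step 14: x=[1.2027] v=[0.3840]
First v>=0 after going negative at step 14, time=4.2000

Answer: 4.2000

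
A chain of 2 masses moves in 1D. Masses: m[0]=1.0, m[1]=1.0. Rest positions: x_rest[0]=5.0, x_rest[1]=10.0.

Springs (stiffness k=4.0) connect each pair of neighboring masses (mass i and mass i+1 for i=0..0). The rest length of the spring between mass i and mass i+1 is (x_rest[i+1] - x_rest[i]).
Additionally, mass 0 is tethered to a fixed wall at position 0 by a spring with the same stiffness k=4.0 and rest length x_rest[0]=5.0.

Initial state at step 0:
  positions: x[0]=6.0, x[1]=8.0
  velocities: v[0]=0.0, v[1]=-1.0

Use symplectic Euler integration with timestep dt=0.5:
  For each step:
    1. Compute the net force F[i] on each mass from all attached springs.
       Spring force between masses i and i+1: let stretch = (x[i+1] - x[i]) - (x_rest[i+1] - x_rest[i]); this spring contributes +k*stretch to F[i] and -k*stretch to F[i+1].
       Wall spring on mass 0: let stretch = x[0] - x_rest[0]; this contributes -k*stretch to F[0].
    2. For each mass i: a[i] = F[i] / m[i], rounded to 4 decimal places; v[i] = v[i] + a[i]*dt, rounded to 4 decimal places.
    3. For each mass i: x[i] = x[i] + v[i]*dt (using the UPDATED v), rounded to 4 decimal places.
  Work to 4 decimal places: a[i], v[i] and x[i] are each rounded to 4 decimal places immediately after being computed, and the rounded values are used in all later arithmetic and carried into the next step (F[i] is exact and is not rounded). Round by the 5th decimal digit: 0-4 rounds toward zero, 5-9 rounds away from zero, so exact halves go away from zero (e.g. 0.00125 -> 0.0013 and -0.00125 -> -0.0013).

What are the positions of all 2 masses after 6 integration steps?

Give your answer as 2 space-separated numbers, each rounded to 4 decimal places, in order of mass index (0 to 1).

Step 0: x=[6.0000 8.0000] v=[0.0000 -1.0000]
Step 1: x=[2.0000 10.5000] v=[-8.0000 5.0000]
Step 2: x=[4.5000 9.5000] v=[5.0000 -2.0000]
Step 3: x=[7.5000 8.5000] v=[6.0000 -2.0000]
Step 4: x=[4.0000 11.5000] v=[-7.0000 6.0000]
Step 5: x=[4.0000 12.0000] v=[0.0000 1.0000]
Step 6: x=[8.0000 9.5000] v=[8.0000 -5.0000]

Answer: 8.0000 9.5000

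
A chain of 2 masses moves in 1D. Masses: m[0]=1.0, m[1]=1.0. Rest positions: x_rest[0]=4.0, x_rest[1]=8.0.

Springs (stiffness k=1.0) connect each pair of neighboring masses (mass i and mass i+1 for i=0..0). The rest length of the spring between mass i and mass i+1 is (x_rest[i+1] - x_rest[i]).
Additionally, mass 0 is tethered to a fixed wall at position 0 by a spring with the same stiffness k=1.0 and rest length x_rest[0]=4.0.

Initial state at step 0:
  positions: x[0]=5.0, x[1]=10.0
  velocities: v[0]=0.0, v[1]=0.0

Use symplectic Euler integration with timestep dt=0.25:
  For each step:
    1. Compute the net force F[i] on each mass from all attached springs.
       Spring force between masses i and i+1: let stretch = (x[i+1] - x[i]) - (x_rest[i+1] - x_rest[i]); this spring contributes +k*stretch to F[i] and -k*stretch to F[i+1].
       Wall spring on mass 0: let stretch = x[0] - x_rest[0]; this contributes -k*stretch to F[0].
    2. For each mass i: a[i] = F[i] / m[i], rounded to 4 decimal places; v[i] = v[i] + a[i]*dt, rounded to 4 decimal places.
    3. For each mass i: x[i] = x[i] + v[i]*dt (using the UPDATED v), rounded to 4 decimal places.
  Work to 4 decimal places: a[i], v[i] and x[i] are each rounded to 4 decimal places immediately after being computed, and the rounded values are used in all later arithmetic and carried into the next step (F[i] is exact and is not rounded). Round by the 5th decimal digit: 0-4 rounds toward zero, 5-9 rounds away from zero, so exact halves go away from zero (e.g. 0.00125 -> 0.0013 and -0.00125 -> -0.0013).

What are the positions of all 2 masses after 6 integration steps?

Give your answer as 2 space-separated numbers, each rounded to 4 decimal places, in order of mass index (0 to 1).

Step 0: x=[5.0000 10.0000] v=[0.0000 0.0000]
Step 1: x=[5.0000 9.9375] v=[0.0000 -0.2500]
Step 2: x=[4.9961 9.8164] v=[-0.0156 -0.4844]
Step 3: x=[4.9812 9.6440] v=[-0.0596 -0.6895]
Step 4: x=[4.9464 9.4302] v=[-0.1392 -0.8552]
Step 5: x=[4.8827 9.1862] v=[-0.2549 -0.9762]
Step 6: x=[4.7828 8.9232] v=[-0.3997 -1.0521]

Answer: 4.7828 8.9232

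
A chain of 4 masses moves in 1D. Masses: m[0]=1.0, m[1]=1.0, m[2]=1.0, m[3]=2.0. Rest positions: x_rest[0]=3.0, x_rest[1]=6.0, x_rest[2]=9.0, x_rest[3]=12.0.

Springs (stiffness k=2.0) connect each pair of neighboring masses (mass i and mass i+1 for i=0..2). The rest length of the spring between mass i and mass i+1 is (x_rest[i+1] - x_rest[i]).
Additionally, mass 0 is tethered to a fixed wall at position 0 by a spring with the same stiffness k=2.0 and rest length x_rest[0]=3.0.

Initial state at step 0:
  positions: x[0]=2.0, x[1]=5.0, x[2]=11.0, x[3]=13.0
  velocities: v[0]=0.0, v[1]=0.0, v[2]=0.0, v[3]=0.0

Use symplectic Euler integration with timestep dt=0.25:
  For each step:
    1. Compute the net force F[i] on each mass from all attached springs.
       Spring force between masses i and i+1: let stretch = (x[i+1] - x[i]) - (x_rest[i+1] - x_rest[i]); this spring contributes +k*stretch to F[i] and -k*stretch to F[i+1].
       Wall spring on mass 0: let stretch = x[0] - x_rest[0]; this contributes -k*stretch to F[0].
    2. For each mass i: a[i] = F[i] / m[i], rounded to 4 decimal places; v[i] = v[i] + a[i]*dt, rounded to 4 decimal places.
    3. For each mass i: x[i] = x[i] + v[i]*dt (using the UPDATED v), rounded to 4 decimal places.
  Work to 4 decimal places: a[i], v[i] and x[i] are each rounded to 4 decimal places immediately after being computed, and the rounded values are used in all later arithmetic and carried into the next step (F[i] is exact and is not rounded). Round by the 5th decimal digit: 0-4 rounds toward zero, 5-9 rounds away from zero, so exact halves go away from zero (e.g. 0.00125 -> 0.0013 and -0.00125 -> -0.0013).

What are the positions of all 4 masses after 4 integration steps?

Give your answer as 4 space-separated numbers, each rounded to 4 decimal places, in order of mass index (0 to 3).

Step 0: x=[2.0000 5.0000 11.0000 13.0000] v=[0.0000 0.0000 0.0000 0.0000]
Step 1: x=[2.1250 5.3750 10.5000 13.0625] v=[0.5000 1.5000 -2.0000 0.2500]
Step 2: x=[2.3906 5.9844 9.6797 13.1524] v=[1.0625 2.4375 -3.2813 0.3594]
Step 3: x=[2.8066 6.6065 8.8316 13.2127] v=[1.6641 2.4883 -3.3926 0.2412]
Step 4: x=[3.3468 7.0317 8.2530 13.1867] v=[2.1608 1.7009 -2.3146 -0.1041]

Answer: 3.3468 7.0317 8.2530 13.1867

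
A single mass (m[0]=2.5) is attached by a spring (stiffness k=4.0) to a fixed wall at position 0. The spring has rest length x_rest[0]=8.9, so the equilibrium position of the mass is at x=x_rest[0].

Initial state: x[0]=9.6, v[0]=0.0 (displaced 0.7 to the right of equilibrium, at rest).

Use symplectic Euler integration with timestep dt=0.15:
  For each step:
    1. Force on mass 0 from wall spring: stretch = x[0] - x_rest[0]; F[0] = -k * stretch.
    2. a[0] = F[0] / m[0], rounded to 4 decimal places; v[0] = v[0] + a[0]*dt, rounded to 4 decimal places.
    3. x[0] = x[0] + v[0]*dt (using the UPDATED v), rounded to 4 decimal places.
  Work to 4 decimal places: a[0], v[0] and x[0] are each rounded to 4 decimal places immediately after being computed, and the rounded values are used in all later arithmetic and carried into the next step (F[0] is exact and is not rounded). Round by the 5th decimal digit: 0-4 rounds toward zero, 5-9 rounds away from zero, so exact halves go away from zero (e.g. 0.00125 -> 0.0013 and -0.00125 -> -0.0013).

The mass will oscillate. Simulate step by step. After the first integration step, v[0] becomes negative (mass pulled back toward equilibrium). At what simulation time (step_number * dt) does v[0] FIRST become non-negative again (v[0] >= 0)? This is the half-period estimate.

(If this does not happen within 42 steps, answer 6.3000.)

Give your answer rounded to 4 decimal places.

Step 0: x=[9.6000] v=[0.0000]
Step 1: x=[9.5748] v=[-0.1680]
Step 2: x=[9.5253] v=[-0.3300]
Step 3: x=[9.4533] v=[-0.4801]
Step 4: x=[9.3614] v=[-0.6129]
Step 5: x=[9.2529] v=[-0.7236]
Step 6: x=[9.1317] v=[-0.8083]
Step 7: x=[9.0021] v=[-0.8639]
Step 8: x=[8.8688] v=[-0.8884]
Step 9: x=[8.7367] v=[-0.8809]
Step 10: x=[8.6104] v=[-0.8417]
Step 11: x=[8.4946] v=[-0.7722]
Step 12: x=[8.3934] v=[-0.6749]
Step 13: x=[8.3104] v=[-0.5533]
Step 14: x=[8.2486] v=[-0.4118]
Step 15: x=[8.2103] v=[-0.2555]
Step 16: x=[8.1968] v=[-0.0900]
Step 17: x=[8.2086] v=[0.0788]
First v>=0 after going negative at step 17, time=2.5500

Answer: 2.5500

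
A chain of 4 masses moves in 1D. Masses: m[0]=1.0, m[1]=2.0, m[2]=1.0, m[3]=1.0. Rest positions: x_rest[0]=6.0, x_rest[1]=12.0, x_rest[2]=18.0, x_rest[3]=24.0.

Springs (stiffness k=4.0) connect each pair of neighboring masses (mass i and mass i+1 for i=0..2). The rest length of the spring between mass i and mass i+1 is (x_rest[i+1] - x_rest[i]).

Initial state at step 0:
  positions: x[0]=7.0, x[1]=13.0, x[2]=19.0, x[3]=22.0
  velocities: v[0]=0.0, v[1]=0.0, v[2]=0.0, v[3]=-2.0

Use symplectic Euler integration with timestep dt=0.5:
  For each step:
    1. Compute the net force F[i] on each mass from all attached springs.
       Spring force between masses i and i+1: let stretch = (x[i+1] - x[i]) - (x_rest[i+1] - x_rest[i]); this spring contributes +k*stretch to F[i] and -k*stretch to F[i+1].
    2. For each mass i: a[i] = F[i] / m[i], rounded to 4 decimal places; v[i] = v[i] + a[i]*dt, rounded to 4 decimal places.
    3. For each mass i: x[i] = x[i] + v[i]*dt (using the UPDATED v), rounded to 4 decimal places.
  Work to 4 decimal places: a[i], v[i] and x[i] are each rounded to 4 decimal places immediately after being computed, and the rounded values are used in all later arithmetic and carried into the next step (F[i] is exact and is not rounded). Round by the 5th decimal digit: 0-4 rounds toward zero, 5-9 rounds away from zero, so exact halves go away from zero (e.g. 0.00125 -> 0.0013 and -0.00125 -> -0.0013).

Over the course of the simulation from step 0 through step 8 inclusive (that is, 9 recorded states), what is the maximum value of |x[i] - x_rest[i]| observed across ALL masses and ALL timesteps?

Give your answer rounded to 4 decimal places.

Answer: 2.7500

Derivation:
Step 0: x=[7.0000 13.0000 19.0000 22.0000] v=[0.0000 0.0000 0.0000 -2.0000]
Step 1: x=[7.0000 13.0000 16.0000 24.0000] v=[0.0000 0.0000 -6.0000 4.0000]
Step 2: x=[7.0000 11.5000 18.0000 24.0000] v=[0.0000 -3.0000 4.0000 0.0000]
Step 3: x=[5.5000 11.0000 19.5000 24.0000] v=[-3.0000 -1.0000 3.0000 0.0000]
Step 4: x=[3.5000 12.0000 17.0000 25.5000] v=[-4.0000 2.0000 -5.0000 3.0000]
Step 5: x=[4.0000 11.2500 18.0000 24.5000] v=[1.0000 -1.5000 2.0000 -2.0000]
Step 6: x=[5.7500 10.2500 18.7500 23.0000] v=[3.5000 -2.0000 1.5000 -3.0000]
Step 7: x=[6.0000 11.2500 15.2500 23.2500] v=[0.5000 2.0000 -7.0000 0.5000]
Step 8: x=[5.5000 11.6250 15.7500 21.5000] v=[-1.0000 0.7500 1.0000 -3.5000]
Max displacement = 2.7500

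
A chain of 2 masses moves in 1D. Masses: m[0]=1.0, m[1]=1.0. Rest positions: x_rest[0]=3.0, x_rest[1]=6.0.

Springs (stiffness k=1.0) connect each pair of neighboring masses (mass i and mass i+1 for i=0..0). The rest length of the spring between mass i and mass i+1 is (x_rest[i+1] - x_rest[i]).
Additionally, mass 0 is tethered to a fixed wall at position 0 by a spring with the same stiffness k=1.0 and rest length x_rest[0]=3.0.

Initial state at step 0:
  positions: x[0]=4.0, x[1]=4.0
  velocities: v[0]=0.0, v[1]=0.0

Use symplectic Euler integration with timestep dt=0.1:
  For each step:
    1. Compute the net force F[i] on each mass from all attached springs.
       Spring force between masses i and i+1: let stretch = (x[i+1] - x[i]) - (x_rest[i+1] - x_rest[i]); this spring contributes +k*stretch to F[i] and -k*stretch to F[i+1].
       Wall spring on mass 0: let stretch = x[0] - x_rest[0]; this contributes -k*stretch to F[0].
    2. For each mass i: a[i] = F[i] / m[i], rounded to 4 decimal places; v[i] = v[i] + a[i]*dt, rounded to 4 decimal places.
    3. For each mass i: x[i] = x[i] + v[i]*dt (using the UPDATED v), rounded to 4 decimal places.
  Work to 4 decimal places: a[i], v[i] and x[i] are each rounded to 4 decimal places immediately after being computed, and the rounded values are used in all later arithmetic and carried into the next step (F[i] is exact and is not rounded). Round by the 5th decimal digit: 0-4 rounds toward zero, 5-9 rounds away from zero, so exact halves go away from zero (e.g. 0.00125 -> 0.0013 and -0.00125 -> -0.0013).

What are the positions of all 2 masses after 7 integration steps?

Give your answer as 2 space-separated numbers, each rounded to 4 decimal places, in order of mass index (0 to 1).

Step 0: x=[4.0000 4.0000] v=[0.0000 0.0000]
Step 1: x=[3.9600 4.0300] v=[-0.4000 0.3000]
Step 2: x=[3.8811 4.0893] v=[-0.7890 0.5930]
Step 3: x=[3.7655 4.1765] v=[-1.1563 0.8722]
Step 4: x=[3.6163 4.2896] v=[-1.4918 1.1311]
Step 5: x=[3.4377 4.4260] v=[-1.7861 1.3638]
Step 6: x=[3.2346 4.5825] v=[-2.0310 1.5650]
Step 7: x=[3.0126 4.7555] v=[-2.2197 1.7302]

Answer: 3.0126 4.7555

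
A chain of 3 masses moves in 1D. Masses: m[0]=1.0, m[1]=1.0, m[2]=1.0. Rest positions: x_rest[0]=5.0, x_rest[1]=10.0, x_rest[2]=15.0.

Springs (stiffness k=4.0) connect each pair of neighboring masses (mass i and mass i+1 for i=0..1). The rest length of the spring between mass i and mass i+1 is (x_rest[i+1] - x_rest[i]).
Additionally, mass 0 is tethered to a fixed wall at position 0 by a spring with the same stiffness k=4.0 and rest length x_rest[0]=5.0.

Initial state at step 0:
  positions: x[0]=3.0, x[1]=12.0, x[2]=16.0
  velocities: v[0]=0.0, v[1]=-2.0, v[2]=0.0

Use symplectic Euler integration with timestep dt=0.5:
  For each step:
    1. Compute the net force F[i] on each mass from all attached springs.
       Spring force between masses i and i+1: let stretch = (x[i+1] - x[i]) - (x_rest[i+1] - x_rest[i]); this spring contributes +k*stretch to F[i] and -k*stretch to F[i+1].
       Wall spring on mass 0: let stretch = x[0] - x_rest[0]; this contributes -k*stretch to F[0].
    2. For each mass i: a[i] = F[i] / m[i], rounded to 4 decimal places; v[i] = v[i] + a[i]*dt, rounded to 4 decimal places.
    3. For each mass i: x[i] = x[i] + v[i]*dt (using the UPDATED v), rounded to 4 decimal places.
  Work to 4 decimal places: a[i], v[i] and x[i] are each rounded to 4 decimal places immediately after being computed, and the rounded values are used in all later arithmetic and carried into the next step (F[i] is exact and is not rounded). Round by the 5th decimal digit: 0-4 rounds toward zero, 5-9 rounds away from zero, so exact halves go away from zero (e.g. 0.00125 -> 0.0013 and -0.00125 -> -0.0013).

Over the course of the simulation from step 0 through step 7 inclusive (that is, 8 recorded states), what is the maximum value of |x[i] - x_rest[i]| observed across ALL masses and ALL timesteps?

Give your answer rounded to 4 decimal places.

Answer: 5.0000

Derivation:
Step 0: x=[3.0000 12.0000 16.0000] v=[0.0000 -2.0000 0.0000]
Step 1: x=[9.0000 6.0000 17.0000] v=[12.0000 -12.0000 2.0000]
Step 2: x=[3.0000 14.0000 12.0000] v=[-12.0000 16.0000 -10.0000]
Step 3: x=[5.0000 9.0000 14.0000] v=[4.0000 -10.0000 4.0000]
Step 4: x=[6.0000 5.0000 16.0000] v=[2.0000 -8.0000 4.0000]
Step 5: x=[0.0000 13.0000 12.0000] v=[-12.0000 16.0000 -8.0000]
Step 6: x=[7.0000 7.0000 14.0000] v=[14.0000 -12.0000 4.0000]
Step 7: x=[7.0000 8.0000 14.0000] v=[0.0000 2.0000 0.0000]
Max displacement = 5.0000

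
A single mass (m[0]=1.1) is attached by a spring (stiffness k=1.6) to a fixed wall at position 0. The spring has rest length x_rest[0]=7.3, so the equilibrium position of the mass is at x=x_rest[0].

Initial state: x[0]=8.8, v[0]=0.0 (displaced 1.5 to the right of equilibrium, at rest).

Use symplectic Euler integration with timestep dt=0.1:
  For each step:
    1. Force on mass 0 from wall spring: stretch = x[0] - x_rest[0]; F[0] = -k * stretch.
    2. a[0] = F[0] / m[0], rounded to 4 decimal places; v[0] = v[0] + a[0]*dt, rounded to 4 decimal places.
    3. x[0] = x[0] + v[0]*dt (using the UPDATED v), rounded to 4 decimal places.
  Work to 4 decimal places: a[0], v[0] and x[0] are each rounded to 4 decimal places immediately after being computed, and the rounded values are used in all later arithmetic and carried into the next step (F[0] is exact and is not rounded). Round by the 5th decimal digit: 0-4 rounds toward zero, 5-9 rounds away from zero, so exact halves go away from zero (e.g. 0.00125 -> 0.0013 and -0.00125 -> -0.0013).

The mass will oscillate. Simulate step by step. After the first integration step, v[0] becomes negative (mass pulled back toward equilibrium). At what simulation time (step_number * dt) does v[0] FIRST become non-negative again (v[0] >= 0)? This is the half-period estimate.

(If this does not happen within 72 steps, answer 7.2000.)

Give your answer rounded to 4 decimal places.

Answer: 2.7000

Derivation:
Step 0: x=[8.8000] v=[0.0000]
Step 1: x=[8.7782] v=[-0.2182]
Step 2: x=[8.7349] v=[-0.4332]
Step 3: x=[8.6707] v=[-0.6419]
Step 4: x=[8.5866] v=[-0.8413]
Step 5: x=[8.4838] v=[-1.0284]
Step 6: x=[8.3637] v=[-1.2006]
Step 7: x=[8.2282] v=[-1.3553]
Step 8: x=[8.0792] v=[-1.4903]
Step 9: x=[7.9188] v=[-1.6036]
Step 10: x=[7.7494] v=[-1.6936]
Step 11: x=[7.5735] v=[-1.7590]
Step 12: x=[7.3936] v=[-1.7988]
Step 13: x=[7.2124] v=[-1.8124]
Step 14: x=[7.0324] v=[-1.7997]
Step 15: x=[6.8563] v=[-1.7608]
Step 16: x=[6.6867] v=[-1.6963]
Step 17: x=[6.5260] v=[-1.6071]
Step 18: x=[6.3766] v=[-1.4945]
Step 19: x=[6.2406] v=[-1.3602]
Step 20: x=[6.1200] v=[-1.2061]
Step 21: x=[6.0166] v=[-1.0345]
Step 22: x=[5.9318] v=[-0.8478]
Step 23: x=[5.8669] v=[-0.6488]
Step 24: x=[5.8229] v=[-0.4404]
Step 25: x=[5.8003] v=[-0.2256]
Step 26: x=[5.7996] v=[-0.0075]
Step 27: x=[5.8207] v=[0.2107]
First v>=0 after going negative at step 27, time=2.7000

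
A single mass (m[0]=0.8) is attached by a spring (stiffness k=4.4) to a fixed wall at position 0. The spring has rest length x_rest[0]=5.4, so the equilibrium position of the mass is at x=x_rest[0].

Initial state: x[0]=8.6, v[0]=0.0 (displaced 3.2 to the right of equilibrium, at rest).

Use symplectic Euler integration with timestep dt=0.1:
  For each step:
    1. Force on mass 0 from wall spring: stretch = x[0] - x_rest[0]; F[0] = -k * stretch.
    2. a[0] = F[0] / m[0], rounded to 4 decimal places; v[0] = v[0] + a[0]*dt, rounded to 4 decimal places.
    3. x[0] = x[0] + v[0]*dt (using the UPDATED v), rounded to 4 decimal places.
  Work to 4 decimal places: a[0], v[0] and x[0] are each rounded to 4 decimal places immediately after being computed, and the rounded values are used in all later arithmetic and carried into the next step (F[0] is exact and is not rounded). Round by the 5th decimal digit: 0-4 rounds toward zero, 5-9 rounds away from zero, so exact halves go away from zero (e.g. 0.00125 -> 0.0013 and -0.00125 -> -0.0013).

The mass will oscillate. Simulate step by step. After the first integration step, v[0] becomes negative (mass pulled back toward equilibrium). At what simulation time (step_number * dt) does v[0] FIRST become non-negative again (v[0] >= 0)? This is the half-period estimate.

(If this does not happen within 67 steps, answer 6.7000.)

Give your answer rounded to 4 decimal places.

Step 0: x=[8.6000] v=[0.0000]
Step 1: x=[8.4240] v=[-1.7600]
Step 2: x=[8.0817] v=[-3.4232]
Step 3: x=[7.5919] v=[-4.8981]
Step 4: x=[6.9815] v=[-6.1037]
Step 5: x=[6.2842] v=[-6.9735]
Step 6: x=[5.5382] v=[-7.4598]
Step 7: x=[4.7846] v=[-7.5358]
Step 8: x=[4.0649] v=[-7.1973]
Step 9: x=[3.4186] v=[-6.4630]
Step 10: x=[2.8813] v=[-5.3732]
Step 11: x=[2.4825] v=[-3.9879]
Step 12: x=[2.2442] v=[-2.3833]
Step 13: x=[2.1794] v=[-0.6476]
Step 14: x=[2.2918] v=[1.1237]
First v>=0 after going negative at step 14, time=1.4000

Answer: 1.4000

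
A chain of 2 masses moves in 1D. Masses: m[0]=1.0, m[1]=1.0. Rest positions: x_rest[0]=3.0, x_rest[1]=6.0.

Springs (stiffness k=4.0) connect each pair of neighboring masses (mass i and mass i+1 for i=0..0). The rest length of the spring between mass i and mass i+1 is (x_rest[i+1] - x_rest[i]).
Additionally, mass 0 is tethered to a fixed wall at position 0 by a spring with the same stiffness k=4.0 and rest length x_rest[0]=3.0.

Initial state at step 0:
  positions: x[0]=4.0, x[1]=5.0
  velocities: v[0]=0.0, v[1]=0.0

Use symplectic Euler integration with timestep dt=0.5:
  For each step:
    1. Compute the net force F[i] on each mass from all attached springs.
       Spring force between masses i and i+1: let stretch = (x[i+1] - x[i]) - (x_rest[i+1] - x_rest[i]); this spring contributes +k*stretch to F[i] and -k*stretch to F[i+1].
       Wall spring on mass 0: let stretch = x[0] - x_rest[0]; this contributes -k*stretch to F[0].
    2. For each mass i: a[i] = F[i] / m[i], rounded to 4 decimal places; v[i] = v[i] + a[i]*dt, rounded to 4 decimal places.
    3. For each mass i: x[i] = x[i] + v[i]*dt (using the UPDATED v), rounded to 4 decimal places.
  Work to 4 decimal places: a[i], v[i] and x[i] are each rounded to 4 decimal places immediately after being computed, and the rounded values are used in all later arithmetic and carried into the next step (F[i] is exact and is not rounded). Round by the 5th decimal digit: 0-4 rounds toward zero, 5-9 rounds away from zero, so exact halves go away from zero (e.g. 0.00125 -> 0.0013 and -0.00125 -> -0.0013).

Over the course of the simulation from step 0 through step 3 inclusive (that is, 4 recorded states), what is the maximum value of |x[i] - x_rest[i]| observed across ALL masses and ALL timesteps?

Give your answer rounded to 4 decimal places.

Step 0: x=[4.0000 5.0000] v=[0.0000 0.0000]
Step 1: x=[1.0000 7.0000] v=[-6.0000 4.0000]
Step 2: x=[3.0000 6.0000] v=[4.0000 -2.0000]
Step 3: x=[5.0000 5.0000] v=[4.0000 -2.0000]
Max displacement = 2.0000

Answer: 2.0000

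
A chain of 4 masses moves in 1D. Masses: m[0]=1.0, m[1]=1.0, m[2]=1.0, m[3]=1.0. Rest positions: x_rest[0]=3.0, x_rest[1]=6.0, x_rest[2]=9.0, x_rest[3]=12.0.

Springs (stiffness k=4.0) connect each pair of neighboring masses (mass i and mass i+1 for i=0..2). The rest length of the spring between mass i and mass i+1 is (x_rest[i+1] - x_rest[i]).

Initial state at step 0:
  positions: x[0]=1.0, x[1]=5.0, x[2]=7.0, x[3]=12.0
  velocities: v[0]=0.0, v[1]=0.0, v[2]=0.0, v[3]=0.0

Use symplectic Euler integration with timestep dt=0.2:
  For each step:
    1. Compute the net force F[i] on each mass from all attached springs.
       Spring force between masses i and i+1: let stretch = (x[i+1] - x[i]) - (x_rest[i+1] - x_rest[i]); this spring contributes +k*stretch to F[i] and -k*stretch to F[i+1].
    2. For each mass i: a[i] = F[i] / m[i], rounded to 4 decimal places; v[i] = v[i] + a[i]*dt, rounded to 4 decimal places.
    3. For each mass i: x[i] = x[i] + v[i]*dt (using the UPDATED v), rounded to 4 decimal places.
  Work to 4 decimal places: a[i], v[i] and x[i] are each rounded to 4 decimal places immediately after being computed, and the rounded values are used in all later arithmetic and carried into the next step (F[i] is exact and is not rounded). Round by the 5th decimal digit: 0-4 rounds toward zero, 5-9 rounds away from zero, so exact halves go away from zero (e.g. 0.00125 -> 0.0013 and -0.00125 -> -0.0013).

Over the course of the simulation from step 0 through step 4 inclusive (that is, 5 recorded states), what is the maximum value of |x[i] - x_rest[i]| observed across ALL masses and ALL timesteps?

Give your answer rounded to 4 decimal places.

Answer: 2.0148

Derivation:
Step 0: x=[1.0000 5.0000 7.0000 12.0000] v=[0.0000 0.0000 0.0000 0.0000]
Step 1: x=[1.1600 4.6800 7.4800 11.6800] v=[0.8000 -1.6000 2.4000 -1.6000]
Step 2: x=[1.4032 4.2448 8.1840 11.1680] v=[1.2160 -2.1760 3.5200 -2.5600]
Step 3: x=[1.6211 3.9852 8.7352 10.6586] v=[1.0893 -1.2979 2.7558 -2.5472]
Step 4: x=[1.7372 4.1074 8.8341 10.3214] v=[0.5806 0.6108 0.4945 -1.6859]
Max displacement = 2.0148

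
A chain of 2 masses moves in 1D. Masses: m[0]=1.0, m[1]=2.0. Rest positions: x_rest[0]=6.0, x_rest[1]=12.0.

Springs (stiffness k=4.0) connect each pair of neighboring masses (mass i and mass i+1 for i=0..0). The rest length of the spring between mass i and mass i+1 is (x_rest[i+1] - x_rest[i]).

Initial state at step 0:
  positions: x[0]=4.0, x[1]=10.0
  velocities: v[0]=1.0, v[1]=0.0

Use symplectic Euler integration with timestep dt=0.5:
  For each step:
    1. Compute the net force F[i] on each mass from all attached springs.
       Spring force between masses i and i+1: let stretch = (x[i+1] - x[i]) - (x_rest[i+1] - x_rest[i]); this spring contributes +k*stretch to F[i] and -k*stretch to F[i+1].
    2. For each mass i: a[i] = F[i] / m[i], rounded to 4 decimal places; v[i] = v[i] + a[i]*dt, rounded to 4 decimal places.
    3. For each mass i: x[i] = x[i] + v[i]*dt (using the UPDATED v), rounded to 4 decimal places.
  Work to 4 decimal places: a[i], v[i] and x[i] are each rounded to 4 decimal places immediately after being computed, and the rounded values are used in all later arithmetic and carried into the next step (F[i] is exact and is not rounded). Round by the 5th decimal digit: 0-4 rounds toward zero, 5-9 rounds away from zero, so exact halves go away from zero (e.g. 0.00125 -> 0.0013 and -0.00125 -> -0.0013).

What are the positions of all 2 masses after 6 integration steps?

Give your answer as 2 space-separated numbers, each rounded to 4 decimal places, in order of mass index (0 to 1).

Answer: 5.3438 10.8282

Derivation:
Step 0: x=[4.0000 10.0000] v=[1.0000 0.0000]
Step 1: x=[4.5000 10.0000] v=[1.0000 0.0000]
Step 2: x=[4.5000 10.2500] v=[0.0000 0.5000]
Step 3: x=[4.2500 10.6250] v=[-0.5000 0.7500]
Step 4: x=[4.3750 10.8125] v=[0.2500 0.3750]
Step 5: x=[4.9375 10.7813] v=[1.1250 -0.0625]
Step 6: x=[5.3438 10.8282] v=[0.8126 0.0937]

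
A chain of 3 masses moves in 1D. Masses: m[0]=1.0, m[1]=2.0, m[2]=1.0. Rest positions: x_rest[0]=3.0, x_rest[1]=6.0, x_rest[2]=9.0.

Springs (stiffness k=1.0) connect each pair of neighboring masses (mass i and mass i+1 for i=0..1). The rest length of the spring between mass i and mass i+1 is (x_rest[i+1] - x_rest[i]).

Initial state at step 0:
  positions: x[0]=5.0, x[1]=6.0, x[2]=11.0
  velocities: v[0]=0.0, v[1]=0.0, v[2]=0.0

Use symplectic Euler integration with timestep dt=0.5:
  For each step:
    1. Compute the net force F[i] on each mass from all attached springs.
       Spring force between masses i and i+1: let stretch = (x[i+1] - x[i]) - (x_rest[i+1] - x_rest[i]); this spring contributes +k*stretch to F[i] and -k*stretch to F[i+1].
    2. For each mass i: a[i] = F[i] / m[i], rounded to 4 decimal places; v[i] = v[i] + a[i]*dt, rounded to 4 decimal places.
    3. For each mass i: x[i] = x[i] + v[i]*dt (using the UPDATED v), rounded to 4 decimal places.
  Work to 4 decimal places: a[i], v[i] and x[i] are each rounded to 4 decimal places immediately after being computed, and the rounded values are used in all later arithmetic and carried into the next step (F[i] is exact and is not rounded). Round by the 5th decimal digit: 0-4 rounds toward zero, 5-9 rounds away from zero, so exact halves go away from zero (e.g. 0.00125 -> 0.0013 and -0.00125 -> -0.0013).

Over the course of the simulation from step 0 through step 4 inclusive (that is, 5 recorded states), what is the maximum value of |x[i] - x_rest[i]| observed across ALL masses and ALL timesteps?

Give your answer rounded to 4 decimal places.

Answer: 2.0625

Derivation:
Step 0: x=[5.0000 6.0000 11.0000] v=[0.0000 0.0000 0.0000]
Step 1: x=[4.5000 6.5000 10.5000] v=[-1.0000 1.0000 -1.0000]
Step 2: x=[3.7500 7.2500 9.7500] v=[-1.5000 1.5000 -1.5000]
Step 3: x=[3.1250 7.8750 9.1250] v=[-1.2500 1.2500 -1.2500]
Step 4: x=[2.9375 8.0625 8.9375] v=[-0.3750 0.3750 -0.3750]
Max displacement = 2.0625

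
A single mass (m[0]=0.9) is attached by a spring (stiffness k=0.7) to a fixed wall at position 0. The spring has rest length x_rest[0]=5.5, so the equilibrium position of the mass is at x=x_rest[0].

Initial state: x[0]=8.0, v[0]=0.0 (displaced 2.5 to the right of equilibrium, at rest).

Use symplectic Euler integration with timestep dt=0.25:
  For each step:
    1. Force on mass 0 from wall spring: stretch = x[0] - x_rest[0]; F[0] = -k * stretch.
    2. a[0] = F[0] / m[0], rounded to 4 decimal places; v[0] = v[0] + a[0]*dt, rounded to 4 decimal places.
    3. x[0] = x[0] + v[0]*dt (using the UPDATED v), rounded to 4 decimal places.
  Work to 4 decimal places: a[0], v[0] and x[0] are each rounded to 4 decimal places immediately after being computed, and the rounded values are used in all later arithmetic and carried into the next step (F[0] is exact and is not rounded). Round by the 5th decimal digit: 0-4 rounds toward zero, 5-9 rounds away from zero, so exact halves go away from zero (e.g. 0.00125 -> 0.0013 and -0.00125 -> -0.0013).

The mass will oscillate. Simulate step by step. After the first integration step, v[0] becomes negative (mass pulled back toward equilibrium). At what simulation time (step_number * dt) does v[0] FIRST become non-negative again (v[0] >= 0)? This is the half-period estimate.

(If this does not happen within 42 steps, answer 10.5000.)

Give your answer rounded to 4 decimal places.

Step 0: x=[8.0000] v=[0.0000]
Step 1: x=[7.8785] v=[-0.4861]
Step 2: x=[7.6414] v=[-0.9486]
Step 3: x=[7.3002] v=[-1.3650]
Step 4: x=[6.8714] v=[-1.7151]
Step 5: x=[6.3760] v=[-1.9818]
Step 6: x=[5.8380] v=[-2.1521]
Step 7: x=[5.2836] v=[-2.2178]
Step 8: x=[4.7397] v=[-2.1757]
Step 9: x=[4.2327] v=[-2.0279]
Step 10: x=[3.7873] v=[-1.7815]
Step 11: x=[3.4252] v=[-1.4485]
Step 12: x=[3.1639] v=[-1.0451]
Step 13: x=[3.0162] v=[-0.5909]
Step 14: x=[2.9892] v=[-0.1080]
Step 15: x=[3.0843] v=[0.3802]
First v>=0 after going negative at step 15, time=3.7500

Answer: 3.7500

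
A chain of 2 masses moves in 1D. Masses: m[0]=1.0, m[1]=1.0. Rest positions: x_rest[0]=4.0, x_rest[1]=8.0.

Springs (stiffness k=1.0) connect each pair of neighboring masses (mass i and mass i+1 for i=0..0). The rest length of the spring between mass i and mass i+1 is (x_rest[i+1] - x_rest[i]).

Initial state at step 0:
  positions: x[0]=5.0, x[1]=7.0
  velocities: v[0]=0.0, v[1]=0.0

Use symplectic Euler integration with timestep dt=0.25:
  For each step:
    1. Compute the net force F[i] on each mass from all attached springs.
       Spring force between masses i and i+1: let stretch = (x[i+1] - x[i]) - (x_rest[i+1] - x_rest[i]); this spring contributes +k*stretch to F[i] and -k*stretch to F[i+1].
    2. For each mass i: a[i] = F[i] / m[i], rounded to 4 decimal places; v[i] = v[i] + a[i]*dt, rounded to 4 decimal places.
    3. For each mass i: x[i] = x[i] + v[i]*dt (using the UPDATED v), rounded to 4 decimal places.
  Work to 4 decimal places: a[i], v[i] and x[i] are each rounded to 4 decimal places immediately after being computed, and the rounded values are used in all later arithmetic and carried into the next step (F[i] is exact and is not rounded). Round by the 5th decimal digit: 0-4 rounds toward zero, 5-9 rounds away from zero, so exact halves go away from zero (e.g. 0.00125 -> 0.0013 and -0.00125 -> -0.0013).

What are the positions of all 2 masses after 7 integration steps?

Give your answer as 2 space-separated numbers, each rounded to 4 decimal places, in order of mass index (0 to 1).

Answer: 3.0970 8.9032

Derivation:
Step 0: x=[5.0000 7.0000] v=[0.0000 0.0000]
Step 1: x=[4.8750 7.1250] v=[-0.5000 0.5000]
Step 2: x=[4.6406 7.3594] v=[-0.9375 0.9375]
Step 3: x=[4.3262 7.6739] v=[-1.2578 1.2578]
Step 4: x=[3.9710 8.0291] v=[-1.4209 1.4209]
Step 5: x=[3.6194 8.3807] v=[-1.4064 1.4064]
Step 6: x=[3.3154 8.6847] v=[-1.2161 1.2161]
Step 7: x=[3.0970 8.9032] v=[-0.8738 0.8738]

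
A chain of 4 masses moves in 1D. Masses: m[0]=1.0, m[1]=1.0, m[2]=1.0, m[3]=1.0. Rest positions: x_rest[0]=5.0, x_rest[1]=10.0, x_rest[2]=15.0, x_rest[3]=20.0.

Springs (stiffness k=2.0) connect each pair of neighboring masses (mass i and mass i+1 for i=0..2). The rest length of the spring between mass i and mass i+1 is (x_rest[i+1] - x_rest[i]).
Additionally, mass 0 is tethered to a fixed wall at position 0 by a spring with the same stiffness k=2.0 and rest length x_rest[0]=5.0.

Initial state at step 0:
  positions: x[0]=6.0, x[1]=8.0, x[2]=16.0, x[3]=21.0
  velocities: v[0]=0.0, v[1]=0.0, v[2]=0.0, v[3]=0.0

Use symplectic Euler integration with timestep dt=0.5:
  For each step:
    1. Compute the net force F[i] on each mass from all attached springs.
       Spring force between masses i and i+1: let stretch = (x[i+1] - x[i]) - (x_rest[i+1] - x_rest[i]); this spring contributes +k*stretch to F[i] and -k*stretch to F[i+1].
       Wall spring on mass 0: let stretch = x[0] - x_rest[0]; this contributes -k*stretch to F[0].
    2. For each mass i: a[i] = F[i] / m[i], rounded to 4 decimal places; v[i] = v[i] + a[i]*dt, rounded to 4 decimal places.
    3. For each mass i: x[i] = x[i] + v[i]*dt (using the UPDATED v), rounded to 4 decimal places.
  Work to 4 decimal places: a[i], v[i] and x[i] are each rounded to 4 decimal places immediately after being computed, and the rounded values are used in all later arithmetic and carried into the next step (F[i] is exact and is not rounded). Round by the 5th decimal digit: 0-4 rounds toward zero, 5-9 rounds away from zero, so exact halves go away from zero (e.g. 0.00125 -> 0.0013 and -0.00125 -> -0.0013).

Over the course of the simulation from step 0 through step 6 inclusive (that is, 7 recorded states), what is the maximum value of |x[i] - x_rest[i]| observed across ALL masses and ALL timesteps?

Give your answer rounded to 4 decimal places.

Step 0: x=[6.0000 8.0000 16.0000 21.0000] v=[0.0000 0.0000 0.0000 0.0000]
Step 1: x=[4.0000 11.0000 14.5000 21.0000] v=[-4.0000 6.0000 -3.0000 0.0000]
Step 2: x=[3.5000 12.2500 14.5000 20.2500] v=[-1.0000 2.5000 0.0000 -1.5000]
Step 3: x=[5.6250 10.2500 16.2500 19.1250] v=[4.2500 -4.0000 3.5000 -2.2500]
Step 4: x=[7.2500 8.9375 16.4375 19.0625] v=[3.2500 -2.6250 0.3750 -0.1250]
Step 5: x=[6.0938 10.5313 14.1875 20.1875] v=[-2.3125 3.1875 -4.5000 2.2500]
Step 6: x=[4.1094 11.7344 13.1094 20.8125] v=[-3.9688 2.4062 -2.1562 1.2500]
Max displacement = 2.2500

Answer: 2.2500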